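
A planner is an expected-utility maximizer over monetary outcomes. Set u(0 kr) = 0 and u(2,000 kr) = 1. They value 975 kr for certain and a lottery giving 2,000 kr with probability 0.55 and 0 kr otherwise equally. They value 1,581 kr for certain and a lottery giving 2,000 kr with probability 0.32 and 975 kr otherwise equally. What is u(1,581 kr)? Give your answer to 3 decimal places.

First, u(975 kr) = 0.55·u(2,000 kr) + 0.45·u(0 kr) = 0.55.
The second indifference gives u(1,581 kr) = 0.32·u(2,000 kr) + 0.68·u(975 kr) = 0.32·1.00 + 0.68·0.55 = 0.6940.

0.694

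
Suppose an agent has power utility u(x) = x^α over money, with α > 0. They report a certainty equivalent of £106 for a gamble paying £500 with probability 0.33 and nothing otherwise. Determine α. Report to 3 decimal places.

α ≈ 0.715

EU(lottery) = 0.33·500^α + 0.67·0 = 0.33·500^α.
Equating: 106^α = 0.33·500^α, i.e. 0.2120^α = 0.33.
Take logs: α = ln 0.33 / ln(106/500) ≈ 0.71473.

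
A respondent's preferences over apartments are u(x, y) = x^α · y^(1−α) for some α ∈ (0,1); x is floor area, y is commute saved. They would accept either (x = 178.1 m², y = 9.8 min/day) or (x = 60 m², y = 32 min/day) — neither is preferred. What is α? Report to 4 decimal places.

Set the two utilities equal: 178.1^α·9.8^(1−α) = 60^α·32^(1−α).
Taking logs: α·ln 178.1 + (1−α)·ln 9.8 = α·ln 60 + (1−α)·ln 32, i.e. α·1.0880006 = (1−α)·1.1833535.
Thus α·(2.2713541) = 1.1833535, so α = 1.1833535/2.2713541 ≈ 0.5210.

α ≈ 0.5210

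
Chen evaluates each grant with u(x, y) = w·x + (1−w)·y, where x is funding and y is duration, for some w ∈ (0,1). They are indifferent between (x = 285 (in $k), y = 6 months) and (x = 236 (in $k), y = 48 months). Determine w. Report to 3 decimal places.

w = 0.462

Equating utilities: w·285 + (1−w)·6 = w·236 + (1−w)·48.
w·(285−236) = (1−w)·(48−6), i.e. w·49 = (1−w)·42.
Hence w = 42/(49+42) = 42/91 = 0.462.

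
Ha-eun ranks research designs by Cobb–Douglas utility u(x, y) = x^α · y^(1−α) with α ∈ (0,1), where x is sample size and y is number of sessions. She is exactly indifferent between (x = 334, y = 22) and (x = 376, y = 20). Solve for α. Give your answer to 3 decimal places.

α ≈ 0.446

The Cobb–Douglas utilities coincide, so 334^α·22^(1−α) = 376^α·20^(1−α).
Taking logs: α·ln 334 + (1−α)·ln 22 = α·ln 376 + (1−α)·ln 20, i.e. α·-0.118448 = (1−α)·-0.095310.
Thus α·(-0.213758) = -0.095310, so α = -0.095310/-0.213758 ≈ 0.446.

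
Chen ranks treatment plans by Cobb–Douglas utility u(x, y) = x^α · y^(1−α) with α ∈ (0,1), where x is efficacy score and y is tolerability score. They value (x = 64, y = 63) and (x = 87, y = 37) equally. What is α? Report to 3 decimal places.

Indifference: 64^α · 63^(1−α) = 87^α · 37^(1−α).
(64/87)^α = (37/63)^(1−α); take logs: α·ln(64/87) = (1−α)·ln(37/63), i.e. α·-0.307025 = (1−α)·-0.532217.
Thus α·(-0.839242) = -0.532217, so α = -0.532217/-0.839242 ≈ 0.634.

α ≈ 0.634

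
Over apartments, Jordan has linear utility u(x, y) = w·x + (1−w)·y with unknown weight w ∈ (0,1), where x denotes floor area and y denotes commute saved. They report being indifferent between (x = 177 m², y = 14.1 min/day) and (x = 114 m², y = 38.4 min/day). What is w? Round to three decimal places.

w = 0.278

u(177,14.1) = u(114,38.4) means w·177 + (1−w)·14.1 = w·114 + (1−w)·38.4.
w·(177−114) = (1−w)·(38.4−14.1), i.e. w·63 = (1−w)·24.3.
So w/(1−w) = 24.3/63 = 0.3857, giving w = 24.3/(63+24.3) = 0.278.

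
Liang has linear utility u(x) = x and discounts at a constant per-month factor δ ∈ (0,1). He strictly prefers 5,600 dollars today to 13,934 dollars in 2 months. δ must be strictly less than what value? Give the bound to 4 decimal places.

δ < 0.6340

The preference means 5600 > δ^2·13934.
So δ^2 < 5600/13934 = 0.40189; taking the square root of both positive sides preserves the inequality.
δ < (5600/13934)^(1/2) ≈ 0.6340.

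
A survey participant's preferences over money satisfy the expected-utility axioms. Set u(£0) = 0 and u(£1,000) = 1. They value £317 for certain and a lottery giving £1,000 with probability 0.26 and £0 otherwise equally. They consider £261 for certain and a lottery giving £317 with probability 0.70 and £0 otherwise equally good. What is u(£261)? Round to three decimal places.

First, u(£317) = 0.26·u(£1,000) + 0.74·u(£0) = 0.26.
Chaining: u(£261) = 0.70·0.26 + 0.30·0.00 = 0.1820.

0.182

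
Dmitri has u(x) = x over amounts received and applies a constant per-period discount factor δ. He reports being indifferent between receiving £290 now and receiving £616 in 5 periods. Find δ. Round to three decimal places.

δ ≈ 0.860

Equating discounted utilities: u(290) = δ^5·u(616) ⇒ δ^5 = u(290)/u(616).
With u(x) = x: δ^5 = 290/616 = 0.47078.
Taking the 5th root: δ = 0.47078^(1/5) ≈ 0.860.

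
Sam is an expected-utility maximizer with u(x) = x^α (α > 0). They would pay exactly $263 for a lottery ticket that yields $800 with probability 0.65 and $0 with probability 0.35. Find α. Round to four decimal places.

α ≈ 0.3872

Since u(0) = 0, the lottery's EU is 0.65·800^α.
Equating: 263^α = 0.65·800^α, i.e. 0.3287^α = 0.65.
Taking logs: α·ln(263/800) = ln(0.65), so α = -0.4307829 / -1.1124577 ≈ 0.3872.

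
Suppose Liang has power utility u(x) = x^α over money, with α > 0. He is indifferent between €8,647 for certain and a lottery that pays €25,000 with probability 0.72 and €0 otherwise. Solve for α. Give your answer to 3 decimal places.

EU(lottery) = 0.72·25000^α + 0.28·0 = 0.72·25000^α.
Equating: 8647^α = 0.72·25000^α, i.e. 0.3459^α = 0.72.
α = ln(0.72) / ln(8647/25000) = -0.328504/-1.061663 ≈ 0.309.

α ≈ 0.309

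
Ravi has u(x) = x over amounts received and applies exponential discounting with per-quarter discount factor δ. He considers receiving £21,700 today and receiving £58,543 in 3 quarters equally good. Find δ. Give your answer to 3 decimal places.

Indifference means u(21700) = δ^3 · u(58543), so δ^3 = u(21700)/u(58543).
With u(x) = x: δ^3 = 21700/58543 = 0.37067.
So δ = 0.37067^(1/3) ≈ 0.718.

δ ≈ 0.718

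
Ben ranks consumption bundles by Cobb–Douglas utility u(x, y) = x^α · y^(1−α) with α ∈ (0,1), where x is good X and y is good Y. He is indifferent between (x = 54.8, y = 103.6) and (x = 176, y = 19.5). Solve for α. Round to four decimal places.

Set the two utilities equal: 54.8^α·103.6^(1−α) = 176^α·19.5^(1−α).
(54.8/176)^α = (19.5/103.6)^(1−α); take logs: α·ln(54.8/176) = (1−α)·ln(19.5/103.6), i.e. α·-1.1667938 = (1−α)·-1.6701229.
So α/(1−α) = (-1.6701229)/(-1.1667938) = 1.4313779, and α = 1.4313779/2.4313779 ≈ 0.5887.

α ≈ 0.5887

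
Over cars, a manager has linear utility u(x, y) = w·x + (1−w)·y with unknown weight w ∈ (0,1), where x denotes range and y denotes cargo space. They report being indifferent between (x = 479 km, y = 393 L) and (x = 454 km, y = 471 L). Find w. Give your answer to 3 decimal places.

w = 0.757

Indifference: w·479 + (1−w)·393 = w·454 + (1−w)·471.
Rearranging, 25·w − 78·(1−w) = 0.
So w/(1−w) = 78/25 = 3.1200, giving w = 78/(25+78) = 0.757.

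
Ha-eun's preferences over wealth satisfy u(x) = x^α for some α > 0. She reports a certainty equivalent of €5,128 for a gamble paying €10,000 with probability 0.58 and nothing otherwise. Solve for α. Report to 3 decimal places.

Since u(0) = 0, the lottery's EU is 0.58·10000^α.
Setting u(5128) equal to that: 5128^α = 0.58·10000^α ⇒ (5128/10000)^α = 0.58.
Taking logs: α·ln(5128/10000) = ln(0.58), so α = -0.544727 / -0.667869 ≈ 0.816.

α ≈ 0.816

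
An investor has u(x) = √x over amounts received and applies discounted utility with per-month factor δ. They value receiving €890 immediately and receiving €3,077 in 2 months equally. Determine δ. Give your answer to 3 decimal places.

δ ≈ 0.733

Equating discounted utilities: u(890) = δ^2·u(3077) ⇒ δ^2 = u(890)/u(3077).
Since u(x) = √x, δ^2 = √(890/3077) = 0.53781.
Taking the square root: δ = 0.53781^(1/2) ≈ 0.733.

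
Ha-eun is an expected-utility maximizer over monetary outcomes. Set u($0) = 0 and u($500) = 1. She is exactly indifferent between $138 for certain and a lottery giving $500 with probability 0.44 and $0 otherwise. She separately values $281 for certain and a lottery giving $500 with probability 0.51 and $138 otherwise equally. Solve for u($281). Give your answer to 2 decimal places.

0.73

First, u($138) = 0.44·u($500) + 0.56·u($0) = 0.44.
Then u($281) = 0.51·u($500) + 0.49·u($138) = 0.51·1.00 + 0.49·0.44 = 0.7256.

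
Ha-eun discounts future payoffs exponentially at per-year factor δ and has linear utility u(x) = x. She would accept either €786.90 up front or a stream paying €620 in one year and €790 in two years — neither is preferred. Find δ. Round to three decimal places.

δ ≈ 0.680

Equating present values: 786.90 = 620δ + 790δ².
So 790δ² + 620δ − 786.90 = 0.
By the quadratic formula (taking the positive root), δ = (−620 + √2871004.00) / 1580 ≈ 0.680.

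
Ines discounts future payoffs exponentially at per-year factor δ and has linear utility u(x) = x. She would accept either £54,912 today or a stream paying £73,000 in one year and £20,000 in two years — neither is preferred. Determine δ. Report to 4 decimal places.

δ ≈ 0.6400

Present value of the stream is 73000·δ + 20000·δ². Indifference gives 73000δ + 20000δ² = 54912.
So 20000δ² + 73000δ − 54912 = 0.
The positive root is δ = [−73000 + √(73000² + 4·20000·54912)] / (2·20000) = (−73000 + 98600.000)/40000 ≈ 0.6400.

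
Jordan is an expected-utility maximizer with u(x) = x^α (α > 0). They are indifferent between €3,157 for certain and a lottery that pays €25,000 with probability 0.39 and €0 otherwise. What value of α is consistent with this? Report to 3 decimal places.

The lottery's expected utility is 0.39·u(25000) + 0.61·u(0) = 0.39·25000^α (since u(0) = 0 for α > 0).
Setting u(3157) equal to that: 3157^α = 0.39·25000^α ⇒ (3157/25000)^α = 0.39.
α = ln(0.39) / ln(3157/25000) = -0.941609/-2.069254 ≈ 0.455.

α ≈ 0.455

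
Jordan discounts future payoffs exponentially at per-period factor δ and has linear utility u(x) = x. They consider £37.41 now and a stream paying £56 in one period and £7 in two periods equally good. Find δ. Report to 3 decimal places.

δ ≈ 0.620

Equating present values: 37.41 = 56δ + 7δ².
So 7δ² + 56δ − 37.41 = 0.
The positive root is δ = [−56 + √(56² + 4·7·37.41)] / (2·7) = (−56 + 64.680)/14 ≈ 0.620.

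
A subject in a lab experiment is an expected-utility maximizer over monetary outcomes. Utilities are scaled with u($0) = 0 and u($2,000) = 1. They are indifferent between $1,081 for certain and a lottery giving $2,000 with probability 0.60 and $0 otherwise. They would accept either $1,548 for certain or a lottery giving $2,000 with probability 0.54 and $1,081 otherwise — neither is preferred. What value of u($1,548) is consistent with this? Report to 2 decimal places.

The first gamble pins u($1,081): it must equal 0.60·1 + 0.40·0 = 0.60.
The second indifference gives u($1,548) = 0.54·u($2,000) + 0.46·u($1,081) = 0.54·1.00 + 0.46·0.60 = 0.8160.

0.82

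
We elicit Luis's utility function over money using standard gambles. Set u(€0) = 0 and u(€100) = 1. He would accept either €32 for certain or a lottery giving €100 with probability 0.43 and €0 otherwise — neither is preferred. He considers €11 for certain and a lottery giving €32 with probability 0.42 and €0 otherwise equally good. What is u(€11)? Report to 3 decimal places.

0.181

From the first indifference, u(€32) = 0.43·u(€100) + 0.57·u(€0) = 0.43·1 + 0.57·0 = 0.43.
Chaining: u(€11) = 0.42·0.43 + 0.58·0.00 = 0.1806.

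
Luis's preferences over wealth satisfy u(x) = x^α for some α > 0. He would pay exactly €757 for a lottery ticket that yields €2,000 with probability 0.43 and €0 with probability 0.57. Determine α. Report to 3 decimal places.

α ≈ 0.869

The lottery's expected utility is 0.43·u(2000) + 0.57·u(0) = 0.43·2000^α (since u(0) = 0 for α > 0).
Equating: 757^α = 0.43·2000^α, i.e. 0.3785^α = 0.43.
Taking logs: α·ln(757/2000) = ln(0.43), so α = -0.843970 / -0.971539 ≈ 0.869.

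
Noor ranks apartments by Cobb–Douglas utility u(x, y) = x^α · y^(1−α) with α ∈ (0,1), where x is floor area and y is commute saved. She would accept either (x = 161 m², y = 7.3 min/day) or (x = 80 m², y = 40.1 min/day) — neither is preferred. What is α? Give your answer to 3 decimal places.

Indifference: 161^α · 7.3^(1−α) = 80^α · 40.1^(1−α).
Rearrange to (161/80)^α = (40.1/7.3)^(1−α) and take logs: α·0.699378 = (1−α)·1.703502.
So α/(1−α) = (1.703502)/(0.699378) = 2.435739, and α = 2.435739/3.435739 ≈ 0.709.

α ≈ 0.709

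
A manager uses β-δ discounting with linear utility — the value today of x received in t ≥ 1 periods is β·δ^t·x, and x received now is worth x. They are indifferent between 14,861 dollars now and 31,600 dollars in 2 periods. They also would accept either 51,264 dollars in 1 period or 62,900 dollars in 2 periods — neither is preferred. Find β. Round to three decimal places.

β ≈ 0.708

The second indifference involves only future payoffs, so β cancels: β·δ^1·51264 = β·δ^2·62900, giving δ = 51264/62900 = 0.81501.
The first indifference: 14861 = β·δ^2·31600, so β = 14861/(δ^2·31600) = 14861/(0.66424·31600) ≈ 0.708.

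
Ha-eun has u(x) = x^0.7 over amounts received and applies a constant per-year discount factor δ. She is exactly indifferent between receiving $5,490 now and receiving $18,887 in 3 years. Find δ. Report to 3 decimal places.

The payoff in 3 years is discounted by δ^3, so u(5490) = δ^3·u(18887) and δ^3 = u(5490)/u(18887).
Since u(x) = x^0.7, δ^3 = (5490/18887)^0.7 = 0.29068^0.7 = 0.42110.
So δ = 0.42110^(1/3) ≈ 0.750.

δ ≈ 0.750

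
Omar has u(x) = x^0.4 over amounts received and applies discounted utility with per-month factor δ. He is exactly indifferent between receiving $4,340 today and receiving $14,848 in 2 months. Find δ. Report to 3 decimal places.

Equating discounted utilities: u(4340) = δ^2·u(14848) ⇒ δ^2 = u(4340)/u(14848).
With u(x) = x^0.4: δ^2 = 4340^0.4/14848^0.4 = (4340/14848)^0.4 = 0.61140.
Hence δ = (0.61140)^(1/2) = 0.78192.

δ ≈ 0.782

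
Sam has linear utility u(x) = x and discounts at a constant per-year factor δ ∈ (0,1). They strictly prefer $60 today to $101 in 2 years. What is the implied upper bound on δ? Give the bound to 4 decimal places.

Comparing present values: 60 > δ^2·101.
So δ^2 < 60/101 = 0.59406; taking the square root of both positive sides preserves the inequality.
δ < 0.59406^(1/2) = 0.7708.

δ < 0.7708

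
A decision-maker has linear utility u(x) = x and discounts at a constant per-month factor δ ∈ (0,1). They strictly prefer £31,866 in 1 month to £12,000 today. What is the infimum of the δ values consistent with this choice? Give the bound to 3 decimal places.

δ > 0.377

Under u(x) = x this choice says 12000 < δ·31866.
Dividing through by 31866 gives δ > 0.37658.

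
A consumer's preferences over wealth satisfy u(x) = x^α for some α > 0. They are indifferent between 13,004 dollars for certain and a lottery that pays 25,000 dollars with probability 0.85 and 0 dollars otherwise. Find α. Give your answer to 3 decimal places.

The lottery's expected utility is 0.85·u(25000) + 0.15·u(0) = 0.85·25000^α (since u(0) = 0 for α > 0).
Equating: 13004^α = 0.85·25000^α, i.e. 0.5202^α = 0.85.
Taking logs: α·ln(13004/25000) = ln(0.85), so α = -0.162519 / -0.653619 ≈ 0.249.

α ≈ 0.249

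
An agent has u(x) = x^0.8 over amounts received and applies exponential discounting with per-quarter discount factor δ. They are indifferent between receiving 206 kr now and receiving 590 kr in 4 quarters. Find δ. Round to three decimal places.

Equating discounted utilities: u(206) = δ^4·u(590) ⇒ δ^4 = u(206)/u(590).
With u(x) = x^0.8: δ^4 = 206^0.8/590^0.8 = (206/590)^0.8 = 0.43094.
So δ = 0.43094^(1/4) ≈ 0.810.

δ ≈ 0.810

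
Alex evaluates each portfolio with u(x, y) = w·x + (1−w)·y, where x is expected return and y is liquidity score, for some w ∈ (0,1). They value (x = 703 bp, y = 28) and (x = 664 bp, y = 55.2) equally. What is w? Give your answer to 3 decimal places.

w = 0.411

u(703,28) = u(664,55.2) means w·703 + (1−w)·28 = w·664 + (1−w)·55.2.
Rearranging, 39·w − 27.2·(1−w) = 0.
So w/(1−w) = 27.2/39 = 0.6974, giving w = 27.2/(39+27.2) = 0.411.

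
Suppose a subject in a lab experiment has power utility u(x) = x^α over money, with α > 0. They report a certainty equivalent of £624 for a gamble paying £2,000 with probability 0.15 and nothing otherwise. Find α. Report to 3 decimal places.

α ≈ 1.629

EU(lottery) = 0.15·2000^α + 0.85·0 = 0.15·2000^α.
Equating: 624^α = 0.15·2000^α, i.e. 0.3120^α = 0.15.
α = ln(0.15) / ln(624/2000) = -1.897120/-1.164752 ≈ 1.629.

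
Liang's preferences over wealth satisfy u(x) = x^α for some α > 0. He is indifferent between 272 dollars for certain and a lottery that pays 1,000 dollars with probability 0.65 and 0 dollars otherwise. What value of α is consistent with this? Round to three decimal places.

α ≈ 0.331

EU(lottery) = 0.65·1000^α + 0.35·0 = 0.65·1000^α.
Equating: 272^α = 0.65·1000^α, i.e. 0.2720^α = 0.65.
Take logs: α = ln 0.65 / ln(272/1000) ≈ 0.33087.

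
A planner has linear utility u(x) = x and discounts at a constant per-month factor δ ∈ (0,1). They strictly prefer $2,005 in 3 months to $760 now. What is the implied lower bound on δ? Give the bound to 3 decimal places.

δ > 0.724

The preference means 760 < δ^3·2005.
So δ^3 > 760/2005 = 0.37905; taking the cube root of both positive sides preserves the inequality.
δ > 0.37905^(1/3) = 0.724.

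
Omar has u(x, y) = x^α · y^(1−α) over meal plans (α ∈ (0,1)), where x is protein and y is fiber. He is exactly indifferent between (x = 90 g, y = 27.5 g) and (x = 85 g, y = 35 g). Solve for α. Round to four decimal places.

The Cobb–Douglas utilities coincide, so 90^α·27.5^(1−α) = 85^α·35^(1−α).
Rearrange to (90/85)^α = (35/27.5)^(1−α) and take logs: α·0.0571584 = (1−α)·0.2411621.
With A = 0.0571584 and B = 0.2411621: α·A = (1−α)·B, so α = B/(A+B) = 0.2411621/0.2983205 ≈ 0.8084.

α ≈ 0.8084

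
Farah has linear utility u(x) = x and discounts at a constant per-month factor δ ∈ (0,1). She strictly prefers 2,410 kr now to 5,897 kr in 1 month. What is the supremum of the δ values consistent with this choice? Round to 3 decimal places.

δ < 0.409

The preference means 2410 > δ·5897.
So δ < 2410/5897 = 0.40868.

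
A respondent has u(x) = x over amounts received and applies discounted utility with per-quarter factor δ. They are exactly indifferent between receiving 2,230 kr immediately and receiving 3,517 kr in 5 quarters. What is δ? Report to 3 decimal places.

δ ≈ 0.913

The payoff in 5 quarters is discounted by δ^5, so u(2230) = δ^5·u(3517) and δ^5 = u(2230)/u(3517).
With u(x) = x: δ^5 = 2230/3517 = 0.63406.
So δ = 0.63406^(1/5) ≈ 0.913.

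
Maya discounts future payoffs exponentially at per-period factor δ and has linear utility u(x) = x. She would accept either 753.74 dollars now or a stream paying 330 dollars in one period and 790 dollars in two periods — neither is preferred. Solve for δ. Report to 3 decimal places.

Present value of the stream is 330·δ + 790·δ². Indifference gives 330δ + 790δ² = 753.74.
So 790δ² + 330δ − 753.74 = 0.
By the quadratic formula (taking the positive root), δ = (−330 + √2490718.40) / 1580 ≈ 0.790.

δ ≈ 0.790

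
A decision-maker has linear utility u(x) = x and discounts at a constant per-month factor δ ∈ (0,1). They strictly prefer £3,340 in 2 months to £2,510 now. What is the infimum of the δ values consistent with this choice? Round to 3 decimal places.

δ > 0.867

Under u(x) = x this choice says 2510 < δ^2·3340.
Dividing by 3340: δ^2 > 0.75150. Both sides are positive, so the square root keeps the direction.
δ > 0.75150^(1/2) = 0.867.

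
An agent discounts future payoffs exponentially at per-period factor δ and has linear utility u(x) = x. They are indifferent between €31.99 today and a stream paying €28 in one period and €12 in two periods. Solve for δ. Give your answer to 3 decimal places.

The stream is worth 28δ + 12δ² today, so 28δ + 12δ² = 31.99.
So 12δ² + 28δ − 31.99 = 0.
By the quadratic formula (taking the positive root), δ = (−28 + √2319.52) / 24 ≈ 0.840.

δ ≈ 0.840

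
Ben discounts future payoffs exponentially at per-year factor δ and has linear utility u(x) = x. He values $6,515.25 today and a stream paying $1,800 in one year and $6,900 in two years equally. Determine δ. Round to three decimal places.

Equating present values: 6515.25 = 1800δ + 6900δ².
That is, 6900δ² + 1800δ − 6515.25 = 0, a quadratic in δ.
By the quadratic formula (taking the positive root), δ = (−1800 + √183060900.00) / 13800 ≈ 0.850.

δ ≈ 0.850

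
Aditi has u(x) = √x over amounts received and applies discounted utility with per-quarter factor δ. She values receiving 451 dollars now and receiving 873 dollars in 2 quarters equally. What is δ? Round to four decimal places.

δ ≈ 0.8478

Equating discounted utilities: u(451) = δ^2·u(873) ⇒ δ^2 = u(451)/u(873).
Since u(x) = √x, δ^2 = √(451/873) = 0.71876.
Taking the square root: δ = 0.71876^(1/2) ≈ 0.8478.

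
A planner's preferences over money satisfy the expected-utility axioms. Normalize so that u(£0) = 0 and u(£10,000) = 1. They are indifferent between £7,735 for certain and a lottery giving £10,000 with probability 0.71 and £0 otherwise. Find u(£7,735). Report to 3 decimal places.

By the standard-gamble method, u(£7,735) is just the indifference probability on the best outcome: 0.71.

0.710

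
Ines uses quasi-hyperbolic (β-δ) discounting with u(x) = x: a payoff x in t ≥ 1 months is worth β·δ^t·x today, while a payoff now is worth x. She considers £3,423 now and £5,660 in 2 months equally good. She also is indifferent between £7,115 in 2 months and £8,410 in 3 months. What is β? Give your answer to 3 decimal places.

β ≈ 0.845

Both payoffs in the second observation are in the future, so β drops out: δ^2·7115 = δ^3·8410 ⇒ δ = 7115/8410 = 0.84602.
The first indifference: 3423 = β·δ^2·5660, so β = 3423/(δ^2·5660) = 3423/(0.71574·5660) ≈ 0.845.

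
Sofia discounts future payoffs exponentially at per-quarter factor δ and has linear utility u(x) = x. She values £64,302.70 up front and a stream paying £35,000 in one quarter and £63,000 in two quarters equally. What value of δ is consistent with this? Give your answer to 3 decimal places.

δ ≈ 0.770

The stream is worth 35000δ + 63000δ² today, so 35000δ + 63000δ² = 64302.70.
That is, 63000δ² + 35000δ − 64302.70 = 0, a quadratic in δ.
By the quadratic formula (taking the positive root), δ = (−35000 + √17429280400.00) / 126000 ≈ 0.770.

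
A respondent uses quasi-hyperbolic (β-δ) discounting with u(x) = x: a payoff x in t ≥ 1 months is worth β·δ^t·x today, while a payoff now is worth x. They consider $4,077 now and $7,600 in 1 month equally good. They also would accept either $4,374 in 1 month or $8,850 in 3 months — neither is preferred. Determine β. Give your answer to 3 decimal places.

From the later pair, β·δ^1·4374 = β·δ^3·8850; dividing through, δ^2 = 4374/8850 = 0.49424, so δ = 0.70302.
Now use the now-vs-future pair: 4077 = β·δ·7600 gives β = 4077/(0.70302·7600) ≈ 0.763.

β ≈ 0.763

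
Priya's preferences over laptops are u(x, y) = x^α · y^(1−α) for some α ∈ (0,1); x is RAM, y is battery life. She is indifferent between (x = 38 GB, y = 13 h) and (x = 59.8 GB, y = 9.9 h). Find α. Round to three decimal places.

Set the two utilities equal: 38^α·13^(1−α) = 59.8^α·9.9^(1−α).
Taking logs: α·ln 38 + (1−α)·ln 13 = α·ln 59.8 + (1−α)·ln 9.9, i.e. α·-0.453420 = (1−α)·-0.272415.
So α/(1−α) = (-0.272415)/(-0.453420) = 0.600801, and α = 0.600801/1.600801 ≈ 0.375.

α ≈ 0.375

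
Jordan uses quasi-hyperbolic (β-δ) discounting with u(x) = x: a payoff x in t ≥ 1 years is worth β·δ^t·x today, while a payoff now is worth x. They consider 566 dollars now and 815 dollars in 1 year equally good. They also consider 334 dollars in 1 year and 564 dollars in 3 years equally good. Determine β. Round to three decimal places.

The second indifference involves only future payoffs, so β cancels: β·δ^1·334 = β·δ^3·564, giving δ^2 = 334/564 = 0.59220, so δ = 0.76954.
Substituting δ into 566 = β·δ·815: β = 566/(627.179) ≈ 0.902.

β ≈ 0.902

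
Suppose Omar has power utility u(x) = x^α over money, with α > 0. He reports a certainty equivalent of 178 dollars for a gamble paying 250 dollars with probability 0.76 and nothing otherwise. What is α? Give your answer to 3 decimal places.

The lottery's expected utility is 0.76·u(250) + 0.24·u(0) = 0.76·250^α (since u(0) = 0 for α > 0).
Equating: 178^α = 0.76·250^α, i.e. 0.7120^α = 0.76.
Take logs: α = ln 0.76 / ln(178/250) ≈ 0.80793.

α ≈ 0.808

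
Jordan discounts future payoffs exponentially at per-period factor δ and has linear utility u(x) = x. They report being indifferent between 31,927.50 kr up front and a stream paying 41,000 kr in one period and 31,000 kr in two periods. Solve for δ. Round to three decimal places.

The stream is worth 41000δ + 31000δ² today, so 41000δ + 31000δ² = 31927.50.
That is, 31000δ² + 41000δ − 31927.50 = 0, a quadratic in δ.
The positive root is δ = [−41000 + √(41000² + 4·31000·31927.50)] / (2·31000) = (−41000 + 75100.000)/62000 ≈ 0.550.

δ ≈ 0.550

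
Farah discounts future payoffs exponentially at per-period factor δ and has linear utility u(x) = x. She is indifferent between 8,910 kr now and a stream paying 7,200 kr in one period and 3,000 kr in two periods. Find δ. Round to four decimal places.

Equating present values: 8910 = 7200δ + 3000δ².
So 3000δ² + 7200δ − 8910 = 0.
The positive root is δ = [−7200 + √(7200² + 4·3000·8910)] / (2·3000) = (−7200 + 12600.000)/6000 ≈ 0.9000.

δ ≈ 0.9000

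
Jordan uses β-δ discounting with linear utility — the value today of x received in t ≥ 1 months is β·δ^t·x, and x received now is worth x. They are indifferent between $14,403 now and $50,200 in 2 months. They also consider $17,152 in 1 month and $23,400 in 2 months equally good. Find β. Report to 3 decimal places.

β ≈ 0.534

Both payoffs in the second observation are in the future, so β drops out: δ^1·17152 = δ^2·23400 ⇒ δ = 17152/23400 = 0.73299.
Now use the now-vs-future pair: 14403 = β·δ^2·50200 gives β = 14403/(0.53728·50200) ≈ 0.534.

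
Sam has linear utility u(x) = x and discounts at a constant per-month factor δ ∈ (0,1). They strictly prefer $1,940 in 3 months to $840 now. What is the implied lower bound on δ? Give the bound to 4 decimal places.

δ > 0.7565

Under u(x) = x this choice says 840 < δ^3·1940.
So δ^3 > 840/1940 = 0.43299; taking the cube root of both positive sides preserves the inequality.
δ > (840/1940)^(1/3) ≈ 0.7565.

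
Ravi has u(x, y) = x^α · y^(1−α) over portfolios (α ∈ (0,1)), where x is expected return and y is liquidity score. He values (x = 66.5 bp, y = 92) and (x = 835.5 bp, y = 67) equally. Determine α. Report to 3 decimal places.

Set the two utilities equal: 66.5^α·92^(1−α) = 835.5^α·67^(1−α).
Taking logs: α·ln 66.5 + (1−α)·ln 92 = α·ln 835.5 + (1−α)·ln 67, i.e. α·-2.530828 = (1−α)·-0.317096.
With A = -2.530828 and B = -0.317096: α·A = (1−α)·B, so α = B/(A+B) = -0.317096/-2.847924 ≈ 0.111.

α ≈ 0.111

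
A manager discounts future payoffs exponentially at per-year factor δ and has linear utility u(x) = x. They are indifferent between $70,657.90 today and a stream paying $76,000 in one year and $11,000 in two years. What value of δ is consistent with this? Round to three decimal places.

δ ≈ 0.830

Present value of the stream is 76000·δ + 11000·δ². Indifference gives 76000δ + 11000δ² = 70657.90.
That is, 11000δ² + 76000δ − 70657.90 = 0, a quadratic in δ.
The positive root is δ = [−76000 + √(76000² + 4·11000·70657.90)] / (2·11000) = (−76000 + 94260.000)/22000 ≈ 0.830.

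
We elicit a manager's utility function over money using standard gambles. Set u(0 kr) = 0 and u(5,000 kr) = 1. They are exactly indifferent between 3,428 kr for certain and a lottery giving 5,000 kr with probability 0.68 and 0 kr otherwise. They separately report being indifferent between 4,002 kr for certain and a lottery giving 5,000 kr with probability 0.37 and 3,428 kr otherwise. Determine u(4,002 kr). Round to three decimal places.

0.798

The first gamble pins u(3,428 kr): it must equal 0.68·1 + 0.32·0 = 0.68.
Chaining: u(4,002 kr) = 0.37·1.00 + 0.63·0.68 = 0.7984.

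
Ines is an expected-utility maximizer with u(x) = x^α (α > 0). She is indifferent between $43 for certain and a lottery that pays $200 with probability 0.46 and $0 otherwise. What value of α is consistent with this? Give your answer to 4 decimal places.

The lottery's expected utility is 0.46·u(200) + 0.54·u(0) = 0.46·200^α (since u(0) = 0 for α > 0).
Setting u(43) equal to that: 43^α = 0.46·200^α ⇒ (43/200)^α = 0.46.
Taking logs: α·ln(43/200) = ln(0.46), so α = -0.7765288 / -1.5371173 ≈ 0.5052.

α ≈ 0.5052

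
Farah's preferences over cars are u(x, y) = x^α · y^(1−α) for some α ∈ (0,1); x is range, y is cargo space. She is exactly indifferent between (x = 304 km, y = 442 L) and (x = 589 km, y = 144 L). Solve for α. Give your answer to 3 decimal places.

α ≈ 0.629

Set the two utilities equal: 304^α·442^(1−α) = 589^α·144^(1−α).
(304/589)^α = (144/442)^(1−α); take logs: α·ln(304/589) = (1−α)·ln(144/442), i.e. α·-0.661398 = (1−α)·-1.121497.
Thus α·(-1.782895) = -1.121497, so α = -1.121497/-1.782895 ≈ 0.629.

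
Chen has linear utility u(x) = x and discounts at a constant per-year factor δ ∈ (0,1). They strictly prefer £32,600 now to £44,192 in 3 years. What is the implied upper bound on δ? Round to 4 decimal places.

The preference means 32600 > δ^3·44192.
Hence δ^3 < 32600/44192 = 0.73769, and x ↦ x^(1/3) is increasing on (0,∞).
δ < 0.73769^(1/3) = 0.9036.

δ < 0.9036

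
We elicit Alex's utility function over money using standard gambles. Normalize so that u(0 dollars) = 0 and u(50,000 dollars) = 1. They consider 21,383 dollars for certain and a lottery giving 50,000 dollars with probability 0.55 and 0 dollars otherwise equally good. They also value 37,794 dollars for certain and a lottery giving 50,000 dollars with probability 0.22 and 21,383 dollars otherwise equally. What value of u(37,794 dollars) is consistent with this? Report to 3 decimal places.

The first gamble pins u(21,383 dollars): it must equal 0.55·1 + 0.45·0 = 0.55.
Then u(37,794 dollars) = 0.22·u(50,000 dollars) + 0.78·u(21,383 dollars) = 0.22·1.00 + 0.78·0.55 = 0.6490.

0.649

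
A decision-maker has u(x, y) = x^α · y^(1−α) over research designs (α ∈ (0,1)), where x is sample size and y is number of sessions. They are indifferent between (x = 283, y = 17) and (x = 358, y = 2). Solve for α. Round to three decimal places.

Set the two utilities equal: 283^α·17^(1−α) = 358^α·2^(1−α).
Taking logs: α·ln 283 + (1−α)·ln 17 = α·ln 358 + (1−α)·ln 2, i.e. α·-0.235086 = (1−α)·-2.140066.
With A = -0.235086 and B = -2.140066: α·A = (1−α)·B, so α = B/(A+B) = -2.140066/-2.375152 ≈ 0.901.

α ≈ 0.901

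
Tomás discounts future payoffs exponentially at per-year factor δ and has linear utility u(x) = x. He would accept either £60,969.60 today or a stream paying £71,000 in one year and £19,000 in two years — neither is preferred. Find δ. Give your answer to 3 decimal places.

δ ≈ 0.720

Present value of the stream is 71000·δ + 19000·δ². Indifference gives 71000δ + 19000δ² = 60969.60.
So 19000δ² + 71000δ − 60969.60 = 0.
By the quadratic formula (taking the positive root), δ = (−71000 + √9674689600.00) / 38000 ≈ 0.720.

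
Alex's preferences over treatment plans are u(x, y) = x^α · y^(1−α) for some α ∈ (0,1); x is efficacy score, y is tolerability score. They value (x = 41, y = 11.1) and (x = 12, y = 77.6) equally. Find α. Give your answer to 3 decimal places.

α ≈ 0.613

The Cobb–Douglas utilities coincide, so 41^α·11.1^(1−α) = 12^α·77.6^(1−α).
(41/12)^α = (77.6/11.1)^(1−α); take logs: α·ln(41/12) = (1−α)·ln(77.6/11.1), i.e. α·1.228665 = (1−α)·1.944622.
So α/(1−α) = (1.944622)/(1.228665) = 1.582711, and α = 1.582711/2.582711 ≈ 0.613.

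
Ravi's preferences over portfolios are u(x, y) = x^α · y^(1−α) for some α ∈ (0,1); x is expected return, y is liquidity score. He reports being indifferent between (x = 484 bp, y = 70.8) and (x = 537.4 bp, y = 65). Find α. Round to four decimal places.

Indifference: 484^α · 70.8^(1−α) = 537.4^α · 65^(1−α).
Taking logs: α·ln 484 + (1−α)·ln 70.8 = α·ln 537.4 + (1−α)·ln 65, i.e. α·-0.1046578 = (1−α)·-0.0854717.
So α/(1−α) = (-0.0854717)/(-0.1046578) = 0.8166778, and α = 0.8166778/1.8166778 ≈ 0.4495.

α ≈ 0.4495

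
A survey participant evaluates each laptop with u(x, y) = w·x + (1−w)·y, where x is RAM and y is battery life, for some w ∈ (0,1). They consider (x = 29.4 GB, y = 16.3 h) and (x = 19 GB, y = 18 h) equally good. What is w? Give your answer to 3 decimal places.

w = 0.140

u(29.4,16.3) = u(19,18) means w·29.4 + (1−w)·16.3 = w·19 + (1−w)·18.
w·(29.4−19) = (1−w)·(18−16.3), i.e. w·10.4 = (1−w)·1.7.
So w/(1−w) = 1.7/10.4 = 0.1635, giving w = 1.7/(10.4+1.7) = 0.140.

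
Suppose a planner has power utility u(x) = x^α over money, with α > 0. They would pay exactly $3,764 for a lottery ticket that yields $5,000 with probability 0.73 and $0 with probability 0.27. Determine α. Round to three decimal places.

EU(lottery) = 0.73·5000^α + 0.27·0 = 0.73·5000^α.
Setting u(3764) equal to that: 3764^α = 0.73·5000^α ⇒ (3764/5000)^α = 0.73.
α = ln(0.73) / ln(3764/5000) = -0.314711/-0.283956 ≈ 1.108.

α ≈ 1.108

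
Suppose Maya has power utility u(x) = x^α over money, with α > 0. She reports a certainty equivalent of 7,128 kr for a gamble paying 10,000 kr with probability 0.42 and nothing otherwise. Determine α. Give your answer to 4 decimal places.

EU(lottery) = 0.42·10000^α + 0.58·0 = 0.42·10000^α.
Indifference: 7128^α = 0.42·10000^α, so (7128/10000)^α = 0.42.
α = ln(0.42) / ln(7128/10000) = -0.8675006/-0.3385544 ≈ 2.5624.

α ≈ 2.5624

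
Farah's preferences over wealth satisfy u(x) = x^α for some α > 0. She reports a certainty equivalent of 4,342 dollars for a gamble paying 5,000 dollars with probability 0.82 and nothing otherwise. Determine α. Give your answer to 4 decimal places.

The lottery's expected utility is 0.82·u(5000) + 0.18·u(0) = 0.82·5000^α (since u(0) = 0 for α > 0).
Equating: 4342^α = 0.82·5000^α, i.e. 0.8684^α = 0.82.
Take logs: α = ln 0.82 / ln(4342/5000) ≈ 1.406428.

α ≈ 1.4064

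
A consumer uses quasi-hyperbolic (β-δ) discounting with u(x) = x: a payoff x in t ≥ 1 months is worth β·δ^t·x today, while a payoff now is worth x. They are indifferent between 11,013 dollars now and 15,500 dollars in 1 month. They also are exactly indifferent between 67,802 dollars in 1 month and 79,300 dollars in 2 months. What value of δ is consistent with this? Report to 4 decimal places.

δ ≈ 0.8550

The second indifference involves only future payoffs, so β cancels: β·δ^1·67802 = β·δ^2·79300, giving δ = 67802/79300 = 0.85501.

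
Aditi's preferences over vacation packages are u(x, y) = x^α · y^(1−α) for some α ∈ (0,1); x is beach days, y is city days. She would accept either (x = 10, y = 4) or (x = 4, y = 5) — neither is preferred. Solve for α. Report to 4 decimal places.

α ≈ 0.1958

Set the two utilities equal: 10^α·4^(1−α) = 4^α·5^(1−α).
Taking logs: α·ln 10 + (1−α)·ln 4 = α·ln 4 + (1−α)·ln 5, i.e. α·0.9162907 = (1−α)·0.2231436.
With A = 0.9162907 and B = 0.2231436: α·A = (1−α)·B, so α = B/(A+B) = 0.2231436/1.1394343 ≈ 0.1958.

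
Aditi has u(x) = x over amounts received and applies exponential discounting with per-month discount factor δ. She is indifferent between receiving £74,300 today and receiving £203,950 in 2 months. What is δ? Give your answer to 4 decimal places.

δ ≈ 0.6036

Indifference means u(74300) = δ^2 · u(203950), so δ^2 = u(74300)/u(203950).
With u(x) = x: δ^2 = 74300/203950 = 0.36430.
Hence δ = (0.36430)^(1/2) = 0.603577.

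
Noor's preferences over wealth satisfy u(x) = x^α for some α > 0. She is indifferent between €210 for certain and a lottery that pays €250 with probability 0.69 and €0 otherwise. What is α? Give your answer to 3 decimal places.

The lottery's expected utility is 0.69·u(250) + 0.31·u(0) = 0.69·250^α (since u(0) = 0 for α > 0).
Indifference: 210^α = 0.69·250^α, so (210/250)^α = 0.69.
Take logs: α = ln 0.69 / ln(210/250) ≈ 2.12823.

α ≈ 2.128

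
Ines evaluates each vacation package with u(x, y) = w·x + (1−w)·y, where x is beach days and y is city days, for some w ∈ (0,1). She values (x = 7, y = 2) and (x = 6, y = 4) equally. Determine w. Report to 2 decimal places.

Equating utilities: w·7 + (1−w)·2 = w·6 + (1−w)·4.
Rearranging, 1·w − 2·(1−w) = 0.
So w/(1−w) = 2/1 = 2.0000, giving w = 2/(1+2) = 0.67.

w = 0.67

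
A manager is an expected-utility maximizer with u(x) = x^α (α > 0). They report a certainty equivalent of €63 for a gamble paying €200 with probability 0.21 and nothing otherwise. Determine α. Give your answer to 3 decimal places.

EU(lottery) = 0.21·200^α + 0.79·0 = 0.21·200^α.
Indifference: 63^α = 0.21·200^α, so (63/200)^α = 0.21.
Take logs: α = ln 0.21 / ln(63/200) ≈ 1.35100.

α ≈ 1.351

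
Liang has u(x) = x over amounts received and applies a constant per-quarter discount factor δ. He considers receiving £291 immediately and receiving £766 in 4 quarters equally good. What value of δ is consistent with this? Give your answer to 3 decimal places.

Indifference means u(291) = δ^4 · u(766), so δ^4 = u(291)/u(766).
With u(x) = x: δ^4 = 291/766 = 0.37990.
Taking the 4th root: δ = 0.37990^(1/4) ≈ 0.785.

δ ≈ 0.785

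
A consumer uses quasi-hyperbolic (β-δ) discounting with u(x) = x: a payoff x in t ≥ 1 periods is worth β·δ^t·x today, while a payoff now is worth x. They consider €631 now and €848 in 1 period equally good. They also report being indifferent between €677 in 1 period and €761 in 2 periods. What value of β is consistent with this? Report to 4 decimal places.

The second indifference involves only future payoffs, so β cancels: β·δ^1·677 = β·δ^2·761, giving δ = 677/761 = 0.88962.
The first indifference: 631 = β·δ·848, so β = 631/(δ·848) = 631/(0.88962·848) ≈ 0.8364.

β ≈ 0.8364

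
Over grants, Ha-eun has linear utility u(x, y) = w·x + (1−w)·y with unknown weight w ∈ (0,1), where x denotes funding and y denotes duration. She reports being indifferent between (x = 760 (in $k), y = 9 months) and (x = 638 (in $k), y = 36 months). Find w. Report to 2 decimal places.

u(760,9) = u(638,36) means w·760 + (1−w)·9 = w·638 + (1−w)·36.
w·(760−638) = (1−w)·(36−9), i.e. w·122 = (1−w)·27.
So w/(1−w) = 27/122 = 0.2213, giving w = 27/(122+27) = 0.18.

w = 0.18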